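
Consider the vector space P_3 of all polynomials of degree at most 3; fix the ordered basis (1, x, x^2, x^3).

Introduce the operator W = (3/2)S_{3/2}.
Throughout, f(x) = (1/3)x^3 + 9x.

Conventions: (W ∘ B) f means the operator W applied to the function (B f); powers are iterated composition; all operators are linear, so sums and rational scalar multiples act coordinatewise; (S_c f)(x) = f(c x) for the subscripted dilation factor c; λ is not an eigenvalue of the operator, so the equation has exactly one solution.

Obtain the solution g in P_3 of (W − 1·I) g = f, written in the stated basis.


the image equals g(x) = (16/195)x^3 + (36/5)x

write g with unknown coordinates in the stated basis and equate coefficients in (W − 1·I) g = f
solving from the highest basis element down gives g = (16/195)x^3 + (36/5)x
check: W g = (27/65)x^3 + (81/5)x
so W g − 1·g = (1/3)x^3 + 9x = f ✓


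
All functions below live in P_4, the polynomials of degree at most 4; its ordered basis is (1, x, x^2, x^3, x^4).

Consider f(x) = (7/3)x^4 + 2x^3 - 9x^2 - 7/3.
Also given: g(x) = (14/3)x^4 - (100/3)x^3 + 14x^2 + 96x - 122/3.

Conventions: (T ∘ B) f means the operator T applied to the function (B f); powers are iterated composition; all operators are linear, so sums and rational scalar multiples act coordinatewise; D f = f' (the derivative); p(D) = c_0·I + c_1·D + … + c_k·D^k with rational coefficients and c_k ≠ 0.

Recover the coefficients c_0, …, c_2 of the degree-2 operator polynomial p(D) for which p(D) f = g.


D^0 f = (7/3)x^4 + 2x^3 - 9x^2 - 7/3
D^1 f = (28/3)x^3 + 6x^2 - 18x
D^2 f = 28x^2 + 12x - 18
matching coefficients of g against c_0 f + c_1 Df + … from the top degree down determines the c_i
solution: c_0 = 2, c_1 = -4, c_2 = 2

c_0 = 2, c_1 = -4, c_2 = 2


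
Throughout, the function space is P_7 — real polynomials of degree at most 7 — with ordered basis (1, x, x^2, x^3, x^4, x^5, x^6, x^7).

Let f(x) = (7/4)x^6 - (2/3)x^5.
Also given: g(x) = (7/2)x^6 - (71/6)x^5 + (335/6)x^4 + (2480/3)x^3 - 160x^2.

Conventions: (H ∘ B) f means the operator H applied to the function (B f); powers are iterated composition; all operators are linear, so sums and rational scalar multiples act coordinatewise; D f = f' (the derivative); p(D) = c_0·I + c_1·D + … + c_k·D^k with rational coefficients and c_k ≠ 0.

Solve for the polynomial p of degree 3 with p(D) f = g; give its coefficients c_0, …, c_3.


D^0 f = (7/4)x^6 - (2/3)x^5
D^1 f = (21/2)x^5 - (10/3)x^4
D^2 f = (105/2)x^4 - (40/3)x^3
D^3 f = 210x^3 - 40x^2
matching coefficients of g against c_0 f + c_1 Df + … from the top degree down determines the c_i
solution: c_0 = 2, c_1 = -1, c_2 = 1, c_3 = 4

p(D) = 2·I − D + D^2 + 4·D^3, i.e. c_0 = 2, c_1 = -1, c_2 = 1, c_3 = 4


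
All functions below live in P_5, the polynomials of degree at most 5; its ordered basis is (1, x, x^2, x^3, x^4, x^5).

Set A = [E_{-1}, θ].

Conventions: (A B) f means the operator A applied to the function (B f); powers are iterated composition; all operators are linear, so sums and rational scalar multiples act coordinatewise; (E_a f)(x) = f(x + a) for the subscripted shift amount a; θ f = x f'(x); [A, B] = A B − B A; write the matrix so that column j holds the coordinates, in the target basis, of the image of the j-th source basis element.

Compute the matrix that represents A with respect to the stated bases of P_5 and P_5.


image of 1: 0
image of x: -1
image of x^2: -2x + 2
image of x^3: -3x^2 + 6x - 3
image of x^4: -4x^3 + 12x^2 - 12x + 4
image of x^5: -5x^4 + 20x^3 - 30x^2 + 20x - 5
each image's coordinates form column j of the matrix

the matrix is [[0, -1, 2, -3, 4, -5]; [0, 0, -2, 6, -12, 20]; [0, 0, 0, -3, 12, -30]; [0, 0, 0, 0, -4, 20]; [0, 0, 0, 0, 0, -5]; [0, 0, 0, 0, 0, 0]] (rows listed top to bottom)


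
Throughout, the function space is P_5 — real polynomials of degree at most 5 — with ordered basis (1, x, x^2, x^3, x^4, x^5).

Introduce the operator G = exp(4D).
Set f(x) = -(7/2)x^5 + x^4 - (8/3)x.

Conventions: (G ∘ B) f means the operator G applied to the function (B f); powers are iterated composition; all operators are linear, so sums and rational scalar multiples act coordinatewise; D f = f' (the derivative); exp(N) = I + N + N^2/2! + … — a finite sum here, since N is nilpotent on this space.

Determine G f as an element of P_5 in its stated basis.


the image equals g(x) = -(7/2)x^5 - 69x^4 - 544x^3 - 2144x^2 - (12680/3)x - 10016/3

order-1 term: -70x^4 + 16x^3 - 32/3
order-2 term: -560x^3 + 96x^2
order-3 term: -2240x^2 + 256x
order-4 term: -4480x + 256
order-5 term: -3584
the series for exp(4D) f terminates at order 5
exp(4D) f = -(7/2)x^5 - 69x^4 - 544x^3 - 2144x^2 - (12680/3)x - 10016/3


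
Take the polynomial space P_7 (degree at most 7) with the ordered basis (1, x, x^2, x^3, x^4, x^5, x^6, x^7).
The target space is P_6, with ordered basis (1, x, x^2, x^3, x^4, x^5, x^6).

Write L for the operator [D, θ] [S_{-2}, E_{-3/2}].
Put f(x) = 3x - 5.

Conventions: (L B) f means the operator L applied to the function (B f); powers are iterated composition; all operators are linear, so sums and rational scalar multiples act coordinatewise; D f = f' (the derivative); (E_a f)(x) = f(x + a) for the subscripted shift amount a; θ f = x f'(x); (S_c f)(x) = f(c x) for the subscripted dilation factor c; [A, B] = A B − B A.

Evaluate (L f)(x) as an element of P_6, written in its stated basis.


the image equals g(x) = 0

E_{-3/2} f = 3x - 19/2
S_{-2} E_{-3/2} f = -6x - 19/2
S_{-2} f = -6x - 5
E_{-3/2} S_{-2} f = -6x + 4
[S_{-2}, E_{-3/2}] f = -27/2
θ [S_{-2}, E_{-3/2}] f = 0
D θ [S_{-2}, E_{-3/2}] f = 0
D [S_{-2}, E_{-3/2}] f = 0
θ D [S_{-2}, E_{-3/2}] f = 0
[D, θ] [S_{-2}, E_{-3/2}] f = 0


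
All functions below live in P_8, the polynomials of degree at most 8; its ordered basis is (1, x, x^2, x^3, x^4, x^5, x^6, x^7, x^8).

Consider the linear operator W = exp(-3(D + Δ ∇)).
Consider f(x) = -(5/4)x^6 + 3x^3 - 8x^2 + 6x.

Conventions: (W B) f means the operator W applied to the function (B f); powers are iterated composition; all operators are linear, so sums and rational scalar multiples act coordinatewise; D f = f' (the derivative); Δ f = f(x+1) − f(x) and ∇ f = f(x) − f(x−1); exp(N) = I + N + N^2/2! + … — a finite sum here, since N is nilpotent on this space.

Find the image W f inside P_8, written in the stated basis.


order-1 term: (45/2)x^5 + (225/2)x^4 + (171/2)x^2 - 6x + 75/2
order-2 term: -(675/4)x^4 - 1350x^3 - 2025x^2 - 594x - 585
order-3 term: 675x^3 + 6075x^2 + 12150x + 9963/2
order-4 term: -(6075/4)x^2 - 12150x - 18225
order-5 term: (3645/2)x + 18225/2
order-6 term: -3645/4
the series for exp(-3(D + Δ ∇)) f terminates at order 6
exp(-3(D + Δ ∇)) f = -(5/4)x^6 + (45/2)x^5 - (225/4)x^4 - 672x^3 + (10435/4)x^2 + (2457/2)x - 22359/4

the result is g(x) = -(5/4)x^6 + (45/2)x^5 - (225/4)x^4 - 672x^3 + (10435/4)x^2 + (2457/2)x - 22359/4


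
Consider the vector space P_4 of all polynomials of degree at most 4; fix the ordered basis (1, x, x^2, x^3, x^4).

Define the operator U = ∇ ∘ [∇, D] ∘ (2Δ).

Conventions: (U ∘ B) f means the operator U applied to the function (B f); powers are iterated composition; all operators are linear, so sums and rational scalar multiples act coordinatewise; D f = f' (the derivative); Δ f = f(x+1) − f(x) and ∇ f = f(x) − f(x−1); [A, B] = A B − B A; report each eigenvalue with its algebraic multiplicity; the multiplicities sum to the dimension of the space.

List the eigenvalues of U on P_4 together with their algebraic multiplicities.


λ = 0 (multiplicity 5)

image of 1: 0
image of x: 0
image of x^2: 0
image of x^3: 0
image of x^4: 0
the matrix is upper triangular; its diagonal is (0, 0, 0, 0, 0)
for a triangular matrix the eigenvalues are the diagonal entries, with algebraic multiplicity their repetition count


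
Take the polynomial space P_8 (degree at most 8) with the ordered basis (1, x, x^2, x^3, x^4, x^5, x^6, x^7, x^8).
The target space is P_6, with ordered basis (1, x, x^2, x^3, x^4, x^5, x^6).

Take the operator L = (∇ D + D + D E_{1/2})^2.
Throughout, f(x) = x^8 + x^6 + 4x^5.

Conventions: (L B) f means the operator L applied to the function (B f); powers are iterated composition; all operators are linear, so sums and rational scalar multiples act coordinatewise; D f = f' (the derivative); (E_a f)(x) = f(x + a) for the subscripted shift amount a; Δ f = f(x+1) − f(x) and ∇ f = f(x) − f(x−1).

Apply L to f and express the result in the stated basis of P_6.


g(x) = 224x^6 + 2016x^5 + 1380x^4 - 1480x^3 + 12735x^2 - 8919x + 7263/2

D f = 8x^7 + 6x^5 + 20x^4
∇ D f = 56x^6 - 168x^5 + 310x^4 - 260x^3 + 108x^2 - 6x - 6
D f = 8x^7 + 6x^5 + 20x^4
E_{1/2} f = x^8 + 4x^7 + 8x^6 + 14x^5 + (145/8)x^4 + (57/4)x^3 + (51/8)x^2 + (3/2)x + 37/256
D E_{1/2} f = 8x^7 + 28x^6 + 48x^5 + 70x^4 + (145/2)x^3 + (171/4)x^2 + (51/4)x + 3/2
(∇ D + D + D E_{1/2}) f = 16x^7 + 84x^6 - 114x^5 + 400x^4 - (375/2)x^3 + (603/4)x^2 + (27/4)x - 9/2
D (∇ D + D + D E_{1/2}) f = 112x^6 + 504x^5 - 570x^4 + 1600x^3 - (1125/2)x^2 + (603/2)x + 27/4
∇ D (∇ D + D + D E_{1/2}) f = 672x^5 + 840x^4 - 5080x^3 + 11580x^2 - 10053x + 3426
D (∇ D + D + D E_{1/2}) f = 112x^6 + 504x^5 - 570x^4 + 1600x^3 - (1125/2)x^2 + (603/2)x + 27/4
E_{1/2} (∇ D + D + D E_{1/2}) f = 16x^7 + 140x^6 + 222x^5 + 500x^4 + (1145/2)x^3 + (1665/4)x^2 + (795/4)x + 36
D E_{1/2} (∇ D + D + D E_{1/2}) f = 112x^6 + 840x^5 + 1110x^4 + 2000x^3 + (3435/2)x^2 + (1665/2)x + 795/4
(∇ D + D + D E_{1/2}) (∇ D + D + D E_{1/2}) f = 224x^6 + 2016x^5 + 1380x^4 - 1480x^3 + 12735x^2 - 8919x + 7263/2


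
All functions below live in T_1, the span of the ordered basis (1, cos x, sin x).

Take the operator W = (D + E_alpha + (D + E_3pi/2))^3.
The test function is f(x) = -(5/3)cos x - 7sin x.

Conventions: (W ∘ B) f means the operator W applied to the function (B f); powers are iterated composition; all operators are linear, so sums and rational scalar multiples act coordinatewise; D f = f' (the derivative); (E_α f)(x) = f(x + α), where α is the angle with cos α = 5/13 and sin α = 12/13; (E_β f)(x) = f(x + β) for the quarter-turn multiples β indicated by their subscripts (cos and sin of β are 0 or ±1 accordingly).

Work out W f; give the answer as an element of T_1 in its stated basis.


the result is g(x) = (335000/6591)cos x + (125500/6591)sin x

D f = -7cos x + (5/3)sin x
E_alpha f = -(277/39)cos x - (15/13)sin x
D f = -7cos x + (5/3)sin x
E_3pi/2 f = 7cos x - (5/3)sin x
(D + E_3pi/2) f = 0
(D + E_alpha + (D + E_3pi/2)) f = -(550/39)cos x + (20/39)sin x
D (D + E_alpha + (D + E_3pi/2)) f = (20/39)cos x + (550/39)sin x
E_alpha (D + E_alpha + (D + E_3pi/2)) f = -(2510/507)cos x + (6700/507)sin x
D (D + E_alpha + (D + E_3pi/2)) f = (20/39)cos x + (550/39)sin x
E_3pi/2 (D + E_alpha + (D + E_3pi/2)) f = -(20/39)cos x - (550/39)sin x
(D + E_3pi/2) (D + E_alpha + (D + E_3pi/2)) f = 0
(D + E_alpha + (D + E_3pi/2)) (D + E_alpha + (D + E_3pi/2)) f = -(750/169)cos x + (13850/507)sin x
D (D + E_alpha + (D + E_3pi/2)) (D + E_alpha + (D + E_3pi/2)) f = (13850/507)cos x + (750/169)sin x
E_alpha (D + E_alpha + (D + E_3pi/2)) (D + E_alpha + (D + E_3pi/2)) f = (51650/2197)cos x + (96250/6591)sin x
D (D + E_alpha + (D + E_3pi/2)) (D + E_alpha + (D + E_3pi/2)) f = (13850/507)cos x + (750/169)sin x
E_3pi/2 (D + E_alpha + (D + E_3pi/2)) (D + E_alpha + (D + E_3pi/2)) f = -(13850/507)cos x - (750/169)sin x
(D + E_3pi/2) (D + E_alpha + (D + E_3pi/2)) (D + E_alpha + (D + E_3pi/2)) f = 0
(D + E_alpha + (D + E_3pi/2)) (D + E_alpha + (D + E_3pi/2)) (D + E_alpha + (D + E_3pi/2)) f = (335000/6591)cos x + (125500/6591)sin x


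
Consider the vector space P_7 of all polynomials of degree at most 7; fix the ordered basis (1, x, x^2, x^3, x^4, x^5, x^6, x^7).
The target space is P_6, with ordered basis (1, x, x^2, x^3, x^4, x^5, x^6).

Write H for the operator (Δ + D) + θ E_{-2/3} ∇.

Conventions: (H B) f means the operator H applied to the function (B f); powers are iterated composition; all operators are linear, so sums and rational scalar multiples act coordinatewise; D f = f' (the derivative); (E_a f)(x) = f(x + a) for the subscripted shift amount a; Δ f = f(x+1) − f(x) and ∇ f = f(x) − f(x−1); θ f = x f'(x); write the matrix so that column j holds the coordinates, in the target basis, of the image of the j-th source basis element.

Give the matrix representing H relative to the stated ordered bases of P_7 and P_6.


the matrix is [[0, 2, 1, 1, 1, 1, 1, 1]; [0, 0, 6, -4, 64/3, -880/27, 2224/27, -11536/81]; [0, 0, 0, 12, -22, 290/3, -1895/9, 15001/27]; [0, 0, 0, 0, 20, -60, 280, -6790/9]; [0, 0, 0, 0, 0, 30, -125, 1925/3]; [0, 0, 0, 0, 0, 0, 42, -224]; [0, 0, 0, 0, 0, 0, 0, 56]] (rows listed top to bottom)

image of 1: 0
image of x: 2
image of x^2: 6x + 1
image of x^3: 12x^2 - 4x + 1
image of x^4: 20x^3 - 22x^2 + (64/3)x + 1
image of x^5: 30x^4 - 60x^3 + (290/3)x^2 - (880/27)x + 1
image of x^6: 42x^5 - 125x^4 + 280x^3 - (1895/9)x^2 + (2224/27)x + 1
image of x^7: 56x^6 - 224x^5 + (1925/3)x^4 - (6790/9)x^3 + (15001/27)x^2 - (11536/81)x + 1
each image's coordinates form column j of the matrix


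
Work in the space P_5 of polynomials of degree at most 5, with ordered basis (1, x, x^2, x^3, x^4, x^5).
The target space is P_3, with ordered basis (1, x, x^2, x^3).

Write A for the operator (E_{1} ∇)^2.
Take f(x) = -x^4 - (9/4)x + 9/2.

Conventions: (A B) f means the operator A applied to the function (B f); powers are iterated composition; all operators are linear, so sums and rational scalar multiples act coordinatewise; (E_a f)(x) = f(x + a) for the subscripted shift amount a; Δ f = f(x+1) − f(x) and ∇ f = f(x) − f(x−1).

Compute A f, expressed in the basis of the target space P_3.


∇ f = -4x^3 + 6x^2 - 4x - 5/4
E_{1} ∇ f = -4x^3 - 6x^2 - 4x - 13/4
∇ (E_{1} ∇) f = -12x^2 - 2
E_{1} ∇ (E_{1} ∇) f = -12x^2 - 24x - 14

g(x) = -12x^2 - 24x - 14


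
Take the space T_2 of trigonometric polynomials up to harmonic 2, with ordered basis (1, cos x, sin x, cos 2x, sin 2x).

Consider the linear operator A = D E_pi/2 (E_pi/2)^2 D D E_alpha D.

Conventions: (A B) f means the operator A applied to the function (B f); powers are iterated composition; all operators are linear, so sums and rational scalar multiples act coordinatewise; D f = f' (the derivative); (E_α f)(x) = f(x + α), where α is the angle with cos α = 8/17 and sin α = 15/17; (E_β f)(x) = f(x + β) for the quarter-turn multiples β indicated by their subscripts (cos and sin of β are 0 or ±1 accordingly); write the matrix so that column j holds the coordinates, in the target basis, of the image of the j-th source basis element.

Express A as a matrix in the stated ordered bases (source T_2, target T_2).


the matrix is [[0, 0, 0, 0, 0]; [0, 15/17, -8/17, 0, 0]; [0, 8/17, 15/17, 0, 0]; [0, 0, 0, 2576/289, -3840/289]; [0, 0, 0, 3840/289, 2576/289]] (rows listed top to bottom)

image of 1: 0
image of cos x: (15/17)cos x + (8/17)sin x
image of sin x: -(8/17)cos x + (15/17)sin x
image of cos 2x: (2576/289)cos 2x + (3840/289)sin 2x
image of sin 2x: -(3840/289)cos 2x + (2576/289)sin 2x
each image's coordinates form column j of the matrix


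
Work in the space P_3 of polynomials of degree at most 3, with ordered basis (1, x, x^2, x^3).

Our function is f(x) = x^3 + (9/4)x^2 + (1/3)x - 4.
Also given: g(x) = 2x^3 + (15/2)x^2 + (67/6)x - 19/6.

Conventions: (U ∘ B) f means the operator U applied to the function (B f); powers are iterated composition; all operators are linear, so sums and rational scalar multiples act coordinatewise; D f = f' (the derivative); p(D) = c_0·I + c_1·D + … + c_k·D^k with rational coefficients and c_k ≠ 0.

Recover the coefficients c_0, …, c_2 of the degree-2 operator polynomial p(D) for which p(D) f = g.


c_0 = 2, c_1 = 1, c_2 = 1

D^0 f = x^3 + (9/4)x^2 + (1/3)x - 4
D^1 f = 3x^2 + (9/2)x + 1/3
D^2 f = 6x + 9/2
matching coefficients of g against c_0 f + c_1 Df + … from the top degree down determines the c_i
solution: c_0 = 2, c_1 = 1, c_2 = 1


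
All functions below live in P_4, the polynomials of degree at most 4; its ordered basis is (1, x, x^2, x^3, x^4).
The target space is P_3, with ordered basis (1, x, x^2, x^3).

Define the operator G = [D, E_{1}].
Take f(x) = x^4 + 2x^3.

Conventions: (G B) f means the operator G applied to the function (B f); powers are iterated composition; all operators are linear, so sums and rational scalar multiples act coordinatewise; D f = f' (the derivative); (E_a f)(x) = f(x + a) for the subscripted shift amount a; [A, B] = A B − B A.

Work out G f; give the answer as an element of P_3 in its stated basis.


the result is g(x) = 0

E_{1} f = x^4 + 6x^3 + 12x^2 + 10x + 3
D E_{1} f = 4x^3 + 18x^2 + 24x + 10
D f = 4x^3 + 6x^2
E_{1} D f = 4x^3 + 18x^2 + 24x + 10
[D, E_{1}] f = 0


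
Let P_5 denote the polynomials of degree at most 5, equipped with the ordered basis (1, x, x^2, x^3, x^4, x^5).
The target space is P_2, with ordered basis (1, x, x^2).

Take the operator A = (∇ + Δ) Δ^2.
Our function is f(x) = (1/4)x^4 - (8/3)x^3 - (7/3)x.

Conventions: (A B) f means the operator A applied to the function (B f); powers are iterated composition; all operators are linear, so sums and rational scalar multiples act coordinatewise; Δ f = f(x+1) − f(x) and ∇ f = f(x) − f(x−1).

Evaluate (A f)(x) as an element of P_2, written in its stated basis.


the image equals g(x) = 12x - 20

Δ f = x^3 - (13/2)x^2 - 7x - 19/4
Δ Δ f = 3x^2 - 10x - 25/2
∇ Δ^2 f = 6x - 13
Δ Δ^2 f = 6x - 7
(∇ + Δ) Δ^2 f = 12x - 20


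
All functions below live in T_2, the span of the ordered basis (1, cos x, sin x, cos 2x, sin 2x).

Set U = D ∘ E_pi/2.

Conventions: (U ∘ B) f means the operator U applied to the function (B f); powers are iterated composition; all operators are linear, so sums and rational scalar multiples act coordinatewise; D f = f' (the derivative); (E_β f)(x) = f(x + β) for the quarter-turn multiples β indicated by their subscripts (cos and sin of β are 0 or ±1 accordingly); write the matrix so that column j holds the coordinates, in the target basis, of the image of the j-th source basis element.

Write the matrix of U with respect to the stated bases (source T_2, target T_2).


image of 1: 0
image of cos x: -cos x
image of sin x: -sin x
image of cos 2x: 2sin 2x
image of sin 2x: -2cos 2x
each image's coordinates form column j of the matrix

the matrix is [[0, 0, 0, 0, 0]; [0, -1, 0, 0, 0]; [0, 0, -1, 0, 0]; [0, 0, 0, 0, -2]; [0, 0, 0, 2, 0]] (rows listed top to bottom)


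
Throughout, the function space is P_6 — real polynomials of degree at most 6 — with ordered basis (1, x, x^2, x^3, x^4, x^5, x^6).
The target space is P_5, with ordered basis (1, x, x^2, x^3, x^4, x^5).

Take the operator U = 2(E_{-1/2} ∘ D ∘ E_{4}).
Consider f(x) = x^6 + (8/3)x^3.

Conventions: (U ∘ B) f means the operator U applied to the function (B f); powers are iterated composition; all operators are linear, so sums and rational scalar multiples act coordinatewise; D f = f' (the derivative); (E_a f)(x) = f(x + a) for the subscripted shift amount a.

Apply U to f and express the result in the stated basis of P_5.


E_{4} f = x^6 + 24x^5 + 240x^4 + (3848/3)x^3 + 3872x^2 + 6272x + 12800/3
D E_{4} f = 6x^5 + 120x^4 + 960x^3 + 3848x^2 + 7744x + 6272
E_{-1/2} D E_{4} f = 6x^5 + 105x^4 + 735x^3 + (5161/2)x^2 + (36463/8)x + 51989/16
(2(E_{-1/2} ∘ D ∘ E_{4})) f = 12x^5 + 210x^4 + 1470x^3 + 5161x^2 + (36463/4)x + 51989/8

the image equals g(x) = 12x^5 + 210x^4 + 1470x^3 + 5161x^2 + (36463/4)x + 51989/8


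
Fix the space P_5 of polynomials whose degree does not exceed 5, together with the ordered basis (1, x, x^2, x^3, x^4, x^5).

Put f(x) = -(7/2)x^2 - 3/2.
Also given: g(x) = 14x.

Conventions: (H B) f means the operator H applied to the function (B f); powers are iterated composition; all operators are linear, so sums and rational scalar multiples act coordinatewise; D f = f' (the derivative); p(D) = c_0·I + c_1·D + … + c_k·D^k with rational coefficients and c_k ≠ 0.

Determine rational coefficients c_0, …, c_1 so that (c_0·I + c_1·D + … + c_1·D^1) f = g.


p(D) = -2·D, i.e. c_0 = 0, c_1 = -2

D^0 f = -(7/2)x^2 - 3/2
D^1 f = -7x
matching coefficients of g against c_0 f + c_1 Df + … from the top degree down determines the c_i
solution: c_0 = 0, c_1 = -2


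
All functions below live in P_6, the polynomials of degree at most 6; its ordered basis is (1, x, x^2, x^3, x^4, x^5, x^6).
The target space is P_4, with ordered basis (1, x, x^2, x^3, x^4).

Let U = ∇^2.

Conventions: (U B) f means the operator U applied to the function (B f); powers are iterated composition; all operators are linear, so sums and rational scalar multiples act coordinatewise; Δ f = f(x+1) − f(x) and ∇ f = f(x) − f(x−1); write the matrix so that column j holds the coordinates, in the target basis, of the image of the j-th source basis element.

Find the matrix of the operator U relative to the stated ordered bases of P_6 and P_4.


image of 1: 0
image of x: 0
image of x^2: 2
image of x^3: 6x - 6
image of x^4: 12x^2 - 24x + 14
image of x^5: 20x^3 - 60x^2 + 70x - 30
image of x^6: 30x^4 - 120x^3 + 210x^2 - 180x + 62
each image's coordinates form column j of the matrix

the matrix is [[0, 0, 2, -6, 14, -30, 62]; [0, 0, 0, 6, -24, 70, -180]; [0, 0, 0, 0, 12, -60, 210]; [0, 0, 0, 0, 0, 20, -120]; [0, 0, 0, 0, 0, 0, 30]] (rows listed top to bottom)


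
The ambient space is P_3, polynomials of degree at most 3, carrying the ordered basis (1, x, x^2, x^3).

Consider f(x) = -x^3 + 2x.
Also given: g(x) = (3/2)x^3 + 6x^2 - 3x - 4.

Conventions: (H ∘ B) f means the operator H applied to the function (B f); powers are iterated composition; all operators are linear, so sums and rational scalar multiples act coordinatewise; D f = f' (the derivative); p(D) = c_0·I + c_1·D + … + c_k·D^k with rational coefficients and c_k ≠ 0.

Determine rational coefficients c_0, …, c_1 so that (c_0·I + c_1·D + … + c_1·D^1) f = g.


c_0 = -3/2, c_1 = -2

D^0 f = -x^3 + 2x
D^1 f = -3x^2 + 2
matching coefficients of g against c_0 f + c_1 Df + … from the top degree down determines the c_i
solution: c_0 = -3/2, c_1 = -2


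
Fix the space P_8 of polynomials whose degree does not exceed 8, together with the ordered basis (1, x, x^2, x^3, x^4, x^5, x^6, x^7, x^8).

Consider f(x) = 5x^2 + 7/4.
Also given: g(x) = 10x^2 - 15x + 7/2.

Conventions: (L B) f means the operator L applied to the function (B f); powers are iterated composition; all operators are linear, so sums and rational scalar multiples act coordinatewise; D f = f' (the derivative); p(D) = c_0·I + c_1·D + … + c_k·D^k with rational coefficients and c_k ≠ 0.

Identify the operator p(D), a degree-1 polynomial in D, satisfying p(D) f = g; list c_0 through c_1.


c_0 = 2, c_1 = -3/2

D^0 f = 5x^2 + 7/4
D^1 f = 10x
matching coefficients of g against c_0 f + c_1 Df + … from the top degree down determines the c_i
solution: c_0 = 2, c_1 = -3/2


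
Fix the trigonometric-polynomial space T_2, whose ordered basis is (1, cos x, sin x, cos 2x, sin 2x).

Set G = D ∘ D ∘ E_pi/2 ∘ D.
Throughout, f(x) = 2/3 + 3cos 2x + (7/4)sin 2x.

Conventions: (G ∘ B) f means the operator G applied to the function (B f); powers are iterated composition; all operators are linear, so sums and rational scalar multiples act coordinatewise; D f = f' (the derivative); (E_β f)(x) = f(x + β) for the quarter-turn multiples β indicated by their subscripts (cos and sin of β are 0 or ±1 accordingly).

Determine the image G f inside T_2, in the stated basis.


the image equals g(x) = 14cos 2x - 24sin 2x

D f = (7/2)cos 2x - 6sin 2x
E_pi/2 D f = -(7/2)cos 2x + 6sin 2x
D E_pi/2 D f = 12cos 2x + 7sin 2x
D (D ∘ E_pi/2 ∘ D) f = 14cos 2x - 24sin 2x


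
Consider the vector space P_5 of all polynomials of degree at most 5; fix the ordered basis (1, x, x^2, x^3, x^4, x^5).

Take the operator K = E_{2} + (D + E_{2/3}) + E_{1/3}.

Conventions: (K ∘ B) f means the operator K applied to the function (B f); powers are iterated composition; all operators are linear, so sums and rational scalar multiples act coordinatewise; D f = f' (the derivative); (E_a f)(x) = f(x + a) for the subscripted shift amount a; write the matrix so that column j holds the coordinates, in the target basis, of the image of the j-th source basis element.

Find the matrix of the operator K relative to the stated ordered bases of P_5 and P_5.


image of 1: 3
image of x: 3x + 4
image of x^2: 3x^2 + 8x + 41/9
image of x^3: 3x^3 + 12x^2 + (41/3)x + 25/3
image of x^4: 3x^4 + 16x^3 + (82/3)x^2 + (100/3)x + 1313/81
image of x^5: 3x^5 + 20x^4 + (410/9)x^3 + (250/3)x^2 + (6565/81)x + 2603/81
each image's coordinates form column j of the matrix

the matrix is [[3, 4, 41/9, 25/3, 1313/81, 2603/81]; [0, 3, 8, 41/3, 100/3, 6565/81]; [0, 0, 3, 12, 82/3, 250/3]; [0, 0, 0, 3, 16, 410/9]; [0, 0, 0, 0, 3, 20]; [0, 0, 0, 0, 0, 3]] (rows listed top to bottom)


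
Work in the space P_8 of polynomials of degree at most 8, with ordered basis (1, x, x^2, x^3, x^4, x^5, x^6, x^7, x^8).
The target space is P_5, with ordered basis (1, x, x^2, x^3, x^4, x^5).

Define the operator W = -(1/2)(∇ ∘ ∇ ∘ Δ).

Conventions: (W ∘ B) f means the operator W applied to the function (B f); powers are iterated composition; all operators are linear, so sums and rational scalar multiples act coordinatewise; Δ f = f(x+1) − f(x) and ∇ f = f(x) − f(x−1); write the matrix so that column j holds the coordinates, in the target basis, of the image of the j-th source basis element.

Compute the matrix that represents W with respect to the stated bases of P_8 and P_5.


image of 1: 0
image of x: 0
image of x^2: 0
image of x^3: -3
image of x^4: -12x + 6
image of x^5: -30x^2 + 30x - 15
image of x^6: -60x^3 + 90x^2 - 90x + 30
image of x^7: -105x^4 + 210x^3 - 315x^2 + 210x - 63
image of x^8: -168x^5 + 420x^4 - 840x^3 + 840x^2 - 504x + 126
each image's coordinates form column j of the matrix

the matrix is [[0, 0, 0, -3, 6, -15, 30, -63, 126]; [0, 0, 0, 0, -12, 30, -90, 210, -504]; [0, 0, 0, 0, 0, -30, 90, -315, 840]; [0, 0, 0, 0, 0, 0, -60, 210, -840]; [0, 0, 0, 0, 0, 0, 0, -105, 420]; [0, 0, 0, 0, 0, 0, 0, 0, -168]] (rows listed top to bottom)


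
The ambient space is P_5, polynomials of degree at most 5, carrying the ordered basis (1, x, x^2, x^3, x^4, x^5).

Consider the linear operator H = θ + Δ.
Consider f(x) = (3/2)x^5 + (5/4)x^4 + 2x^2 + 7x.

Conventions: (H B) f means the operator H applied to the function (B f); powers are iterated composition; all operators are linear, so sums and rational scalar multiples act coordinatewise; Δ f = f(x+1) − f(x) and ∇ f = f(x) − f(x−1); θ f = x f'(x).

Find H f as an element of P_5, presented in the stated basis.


θ f = (15/2)x^5 + 5x^4 + 4x^2 + 7x
Δ f = (15/2)x^4 + 20x^3 + (45/2)x^2 + (33/2)x + 47/4
(θ + Δ) f = (15/2)x^5 + (25/2)x^4 + 20x^3 + (53/2)x^2 + (47/2)x + 47/4

the image equals g(x) = (15/2)x^5 + (25/2)x^4 + 20x^3 + (53/2)x^2 + (47/2)x + 47/4


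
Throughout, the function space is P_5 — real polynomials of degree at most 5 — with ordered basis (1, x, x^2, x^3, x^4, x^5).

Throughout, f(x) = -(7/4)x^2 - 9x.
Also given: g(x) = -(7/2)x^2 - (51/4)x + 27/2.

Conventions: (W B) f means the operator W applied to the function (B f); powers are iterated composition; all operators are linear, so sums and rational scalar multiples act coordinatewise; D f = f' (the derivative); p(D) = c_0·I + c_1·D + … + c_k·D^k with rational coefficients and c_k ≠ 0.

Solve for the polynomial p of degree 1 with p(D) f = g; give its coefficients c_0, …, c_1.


p(D) = 2·I − (3/2)·D, i.e. c_0 = 2, c_1 = -3/2

D^0 f = -(7/4)x^2 - 9x
D^1 f = -(7/2)x - 9
matching coefficients of g against c_0 f + c_1 Df + … from the top degree down determines the c_i
solution: c_0 = 2, c_1 = -3/2


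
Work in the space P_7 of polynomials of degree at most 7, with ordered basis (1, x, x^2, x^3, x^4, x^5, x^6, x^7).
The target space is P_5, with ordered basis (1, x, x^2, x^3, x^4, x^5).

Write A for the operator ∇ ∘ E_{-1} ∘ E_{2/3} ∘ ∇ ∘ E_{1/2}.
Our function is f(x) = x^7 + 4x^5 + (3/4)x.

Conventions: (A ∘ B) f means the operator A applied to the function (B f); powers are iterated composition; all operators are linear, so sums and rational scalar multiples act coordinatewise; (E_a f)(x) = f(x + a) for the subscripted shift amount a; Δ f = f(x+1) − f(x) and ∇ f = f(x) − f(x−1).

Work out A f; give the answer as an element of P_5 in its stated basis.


E_{1/2} f = x^7 + (7/2)x^6 + (37/4)x^5 + (115/8)x^4 + (195/16)x^3 + (181/32)x^2 + (135/64)x + 65/128
∇ E_{1/2} f = 7x^6 + (115/4)x^4 + (181/16)x^2 + 65/64
E_{2/3} (∇ ∘ E_{1/2}) f = 7x^6 + 28x^5 + (905/12)x^4 + (3190/27)x^3 + (46967/432)x^2 + (17719/324)x + 575593/46656
E_{-1} E_{2/3} (∇ ∘ E_{1/2}) f = 7x^6 - 14x^5 + (485/12)x^4 - (1175/27)x^3 + (13727/432)x^2 - (7759/648)x + 123037/46656
∇ E_{-1} E_{2/3} (∇ ∘ E_{1/2}) f = 42x^5 - 175x^4 + (1325/3)x^3 - (11125/18)x^2 + (101039/216)x - 192695/1296

g(x) = 42x^5 - 175x^4 + (1325/3)x^3 - (11125/18)x^2 + (101039/216)x - 192695/1296


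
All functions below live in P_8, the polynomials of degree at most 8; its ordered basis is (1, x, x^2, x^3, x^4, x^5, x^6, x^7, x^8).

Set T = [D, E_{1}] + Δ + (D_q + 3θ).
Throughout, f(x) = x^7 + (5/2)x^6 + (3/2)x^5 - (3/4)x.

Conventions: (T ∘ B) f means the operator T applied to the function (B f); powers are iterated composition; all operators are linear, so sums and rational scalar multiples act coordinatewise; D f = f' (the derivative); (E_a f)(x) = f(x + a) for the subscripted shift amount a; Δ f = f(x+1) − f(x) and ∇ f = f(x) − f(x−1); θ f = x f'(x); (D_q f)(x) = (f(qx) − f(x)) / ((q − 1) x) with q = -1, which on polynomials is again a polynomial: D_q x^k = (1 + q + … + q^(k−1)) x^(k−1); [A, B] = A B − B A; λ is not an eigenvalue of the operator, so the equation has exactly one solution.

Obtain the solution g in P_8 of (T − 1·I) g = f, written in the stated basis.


the result is g(x) = (1/20)x^7 + (21/170)x^6 - (99/4760)x^5 - (4139/13090)x^4 - (35969/104720)x^3 + (15083/130900)x^2 + (24503/149600)x - 16791/261800

write g with unknown coordinates in the stated basis and equate coefficients in (T − 1·I) g = f
solving from the highest basis element down gives g = (1/20)x^7 + (21/170)x^6 - (99/4760)x^5 - (4139/13090)x^4 - (35969/104720)x^3 + (15083/130900)x^2 + (24503/149600)x - 16791/261800
check: T g = (21/20)x^7 + (223/85)x^6 + (7041/4760)x^5 - (4139/13090)x^4 - (35969/104720)x^3 + (15083/130900)x^2 - (87697/149600)x - 16791/261800
so T g − 1·g = x^7 + (5/2)x^6 + (3/2)x^5 - (3/4)x = f ✓


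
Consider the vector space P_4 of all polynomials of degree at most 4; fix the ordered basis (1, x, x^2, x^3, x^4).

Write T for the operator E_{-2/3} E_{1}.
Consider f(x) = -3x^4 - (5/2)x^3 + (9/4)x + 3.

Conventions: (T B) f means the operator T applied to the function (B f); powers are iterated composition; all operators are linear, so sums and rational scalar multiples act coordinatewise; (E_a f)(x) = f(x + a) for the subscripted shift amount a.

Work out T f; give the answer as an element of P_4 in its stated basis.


the result is g(x) = -3x^4 - (13/2)x^3 - (9/2)x^2 + (35/36)x + 391/108

E_{1} f = -3x^4 - (29/2)x^3 - (51/2)x^2 - (69/4)x - 1/4
E_{-2/3} E_{1} f = -3x^4 - (13/2)x^3 - (9/2)x^2 + (35/36)x + 391/108


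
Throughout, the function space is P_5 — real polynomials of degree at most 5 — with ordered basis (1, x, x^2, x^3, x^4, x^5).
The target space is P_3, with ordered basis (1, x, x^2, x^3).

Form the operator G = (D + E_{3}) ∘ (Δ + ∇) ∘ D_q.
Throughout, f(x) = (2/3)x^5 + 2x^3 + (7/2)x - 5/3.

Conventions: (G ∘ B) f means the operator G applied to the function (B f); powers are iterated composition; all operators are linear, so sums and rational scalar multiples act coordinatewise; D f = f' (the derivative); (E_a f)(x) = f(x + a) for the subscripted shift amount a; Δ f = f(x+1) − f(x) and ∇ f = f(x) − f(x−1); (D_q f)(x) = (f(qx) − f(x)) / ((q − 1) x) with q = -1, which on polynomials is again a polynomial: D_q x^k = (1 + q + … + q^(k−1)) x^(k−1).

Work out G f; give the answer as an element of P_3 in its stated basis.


D_q f = (2/3)x^4 + 2x^2 + 7/2
Δ D_q f = (8/3)x^3 + 4x^2 + (20/3)x + 8/3
∇ D_q f = (8/3)x^3 - 4x^2 + (20/3)x - 8/3
(Δ + ∇) D_q f = (16/3)x^3 + (40/3)x
D (Δ + ∇) D_q f = 16x^2 + 40/3
E_{3} (Δ + ∇) D_q f = (16/3)x^3 + 48x^2 + (472/3)x + 184
(D + E_{3}) (Δ + ∇) D_q f = (16/3)x^3 + 64x^2 + (472/3)x + 592/3

the result is g(x) = (16/3)x^3 + 64x^2 + (472/3)x + 592/3


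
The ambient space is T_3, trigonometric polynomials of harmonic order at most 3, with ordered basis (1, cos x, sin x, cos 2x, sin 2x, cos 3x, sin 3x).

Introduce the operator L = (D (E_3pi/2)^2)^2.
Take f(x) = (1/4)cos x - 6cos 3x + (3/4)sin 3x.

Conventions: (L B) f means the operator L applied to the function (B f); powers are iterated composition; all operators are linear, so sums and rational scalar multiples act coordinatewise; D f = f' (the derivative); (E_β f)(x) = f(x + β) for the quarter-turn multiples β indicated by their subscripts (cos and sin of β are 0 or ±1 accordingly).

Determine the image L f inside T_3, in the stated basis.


E_3pi/2 f = (1/4)sin x + (3/4)cos 3x + 6sin 3x
E_3pi/2 E_3pi/2 f = -(1/4)cos x + 6cos 3x - (3/4)sin 3x
D (E_3pi/2)^2 f = (1/4)sin x - (9/4)cos 3x - 18sin 3x
E_3pi/2 (D (E_3pi/2)^2) f = -(1/4)cos x - 18cos 3x + (9/4)sin 3x
E_3pi/2 E_3pi/2 (D (E_3pi/2)^2) f = -(1/4)sin x + (9/4)cos 3x + 18sin 3x
D (E_3pi/2)^2 (D (E_3pi/2)^2) f = -(1/4)cos x + 54cos 3x - (27/4)sin 3x

the image equals g(x) = -(1/4)cos x + 54cos 3x - (27/4)sin 3x


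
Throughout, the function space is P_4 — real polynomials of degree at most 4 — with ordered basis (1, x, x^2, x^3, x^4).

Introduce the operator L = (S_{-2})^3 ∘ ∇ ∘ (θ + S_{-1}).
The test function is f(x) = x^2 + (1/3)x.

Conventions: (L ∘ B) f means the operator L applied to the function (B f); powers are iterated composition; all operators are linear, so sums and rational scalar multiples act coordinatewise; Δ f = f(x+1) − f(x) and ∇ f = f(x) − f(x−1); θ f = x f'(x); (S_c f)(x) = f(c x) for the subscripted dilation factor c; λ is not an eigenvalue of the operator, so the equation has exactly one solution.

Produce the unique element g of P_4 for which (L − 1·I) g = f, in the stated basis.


g(x) = -x^2 + (143/3)x + 3

write g with unknown coordinates in the stated basis and equate coefficients in (L − 1·I) g = f
solving from the highest basis element down gives g = -x^2 + (143/3)x + 3
check: L g = 48x + 3
so L g − 1·g = x^2 + (1/3)x = f ✓


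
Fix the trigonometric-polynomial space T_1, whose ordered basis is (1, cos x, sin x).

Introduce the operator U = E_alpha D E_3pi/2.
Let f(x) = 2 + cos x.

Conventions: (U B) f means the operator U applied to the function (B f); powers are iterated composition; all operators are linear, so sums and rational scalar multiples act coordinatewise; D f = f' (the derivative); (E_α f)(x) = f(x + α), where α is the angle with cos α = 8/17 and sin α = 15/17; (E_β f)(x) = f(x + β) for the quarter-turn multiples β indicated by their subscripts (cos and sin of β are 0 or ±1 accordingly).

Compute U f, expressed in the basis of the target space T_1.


E_3pi/2 f = 2 + sin x
D E_3pi/2 f = cos x
E_alpha D E_3pi/2 f = (8/17)cos x - (15/17)sin x

g(x) = (8/17)cos x - (15/17)sin x


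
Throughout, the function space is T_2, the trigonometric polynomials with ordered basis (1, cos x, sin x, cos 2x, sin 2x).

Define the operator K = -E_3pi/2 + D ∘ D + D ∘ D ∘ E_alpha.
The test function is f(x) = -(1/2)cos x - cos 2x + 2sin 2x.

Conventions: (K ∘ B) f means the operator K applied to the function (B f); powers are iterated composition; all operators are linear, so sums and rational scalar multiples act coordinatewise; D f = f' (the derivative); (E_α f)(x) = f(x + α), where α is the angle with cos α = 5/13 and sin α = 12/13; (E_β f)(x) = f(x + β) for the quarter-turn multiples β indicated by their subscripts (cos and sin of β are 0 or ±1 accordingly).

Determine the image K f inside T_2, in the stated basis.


the image equals g(x) = (9/13)cos x + (1/26)sin x - (929/169)cos 2x - (542/169)sin 2x

E_3pi/2 f = -(1/2)sin x + cos 2x - 2sin 2x
(-E_3pi/2) f = (1/2)sin x - cos 2x + 2sin 2x
D f = (1/2)sin x + 4cos 2x + 2sin 2x
D D f = (1/2)cos x + 4cos 2x - 8sin 2x
E_alpha f = -(5/26)cos x + (6/13)sin x + (359/169)cos 2x - (118/169)sin 2x
D E_alpha f = (6/13)cos x + (5/26)sin x - (236/169)cos 2x - (718/169)sin 2x
D D E_alpha f = (5/26)cos x - (6/13)sin x - (1436/169)cos 2x + (472/169)sin 2x
(-E_3pi/2 + D ∘ D + D ∘ D ∘ E_alpha) f = (9/13)cos x + (1/26)sin x - (929/169)cos 2x - (542/169)sin 2x


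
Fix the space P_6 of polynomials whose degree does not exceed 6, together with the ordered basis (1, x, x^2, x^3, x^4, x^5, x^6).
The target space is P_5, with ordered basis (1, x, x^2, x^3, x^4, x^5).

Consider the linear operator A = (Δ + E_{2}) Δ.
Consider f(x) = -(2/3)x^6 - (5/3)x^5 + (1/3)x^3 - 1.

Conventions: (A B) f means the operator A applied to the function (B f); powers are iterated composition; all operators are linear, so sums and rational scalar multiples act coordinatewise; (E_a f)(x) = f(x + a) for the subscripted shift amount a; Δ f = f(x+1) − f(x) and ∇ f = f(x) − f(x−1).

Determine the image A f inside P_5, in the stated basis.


the image equals g(x) = -4x^5 - (235/3)x^4 - 450x^3 - (3617/3)x^2 - (4846/3)x - 878

Δ f = -4x^5 - (55/3)x^4 - 30x^3 - (77/3)x^2 - (34/3)x - 2
Δ Δ f = -20x^4 - (340/3)x^3 - 240x^2 - (704/3)x - 268/3
E_{2} Δ f = -4x^5 - (175/3)x^4 - (1010/3)x^3 - (2897/3)x^2 - (4142/3)x - 2366/3
(Δ + E_{2}) Δ f = -4x^5 - (235/3)x^4 - 450x^3 - (3617/3)x^2 - (4846/3)x - 878


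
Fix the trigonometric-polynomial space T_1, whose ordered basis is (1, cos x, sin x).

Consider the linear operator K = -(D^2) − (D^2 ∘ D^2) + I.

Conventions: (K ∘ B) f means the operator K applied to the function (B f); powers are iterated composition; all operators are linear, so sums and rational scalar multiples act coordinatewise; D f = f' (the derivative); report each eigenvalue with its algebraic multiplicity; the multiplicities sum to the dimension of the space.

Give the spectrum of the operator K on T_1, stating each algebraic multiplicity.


image of 1: 1
image of cos x: cos x
image of sin x: sin x
the matrix is diagonal; its diagonal is (1, 1, 1)
for a triangular matrix the eigenvalues are the diagonal entries, with algebraic multiplicity their repetition count

λ = 1 (multiplicity 3)


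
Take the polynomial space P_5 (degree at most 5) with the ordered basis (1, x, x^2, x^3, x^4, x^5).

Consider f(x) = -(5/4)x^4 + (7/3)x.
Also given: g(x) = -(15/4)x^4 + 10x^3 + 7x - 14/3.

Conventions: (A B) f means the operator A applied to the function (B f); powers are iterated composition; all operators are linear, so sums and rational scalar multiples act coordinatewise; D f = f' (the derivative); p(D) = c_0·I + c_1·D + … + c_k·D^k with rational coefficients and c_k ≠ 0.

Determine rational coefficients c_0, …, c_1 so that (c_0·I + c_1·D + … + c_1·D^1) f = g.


D^0 f = -(5/4)x^4 + (7/3)x
D^1 f = -5x^3 + 7/3
matching coefficients of g against c_0 f + c_1 Df + … from the top degree down determines the c_i
solution: c_0 = 3, c_1 = -2

c_0 = 3, c_1 = -2


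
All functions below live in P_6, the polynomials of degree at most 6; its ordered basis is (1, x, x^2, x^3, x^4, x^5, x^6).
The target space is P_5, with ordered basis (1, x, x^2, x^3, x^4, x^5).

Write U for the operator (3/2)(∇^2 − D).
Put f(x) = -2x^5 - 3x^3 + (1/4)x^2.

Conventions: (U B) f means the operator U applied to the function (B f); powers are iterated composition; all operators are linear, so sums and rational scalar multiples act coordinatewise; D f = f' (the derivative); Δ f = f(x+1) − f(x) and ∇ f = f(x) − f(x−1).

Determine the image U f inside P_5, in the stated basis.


the image equals g(x) = 15x^4 - 60x^3 + (387/2)x^2 - (951/4)x + 471/4

∇ f = -10x^4 + 20x^3 - 29x^2 + (39/2)x - 21/4
∇ ∇ f = -40x^3 + 120x^2 - 158x + 157/2
D f = -10x^4 - 9x^2 + (1/2)x
(-D) f = 10x^4 + 9x^2 - (1/2)x
(∇^2 − D) f = 10x^4 - 40x^3 + 129x^2 - (317/2)x + 157/2
((3/2)(∇^2 − D)) f = 15x^4 - 60x^3 + (387/2)x^2 - (951/4)x + 471/4
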